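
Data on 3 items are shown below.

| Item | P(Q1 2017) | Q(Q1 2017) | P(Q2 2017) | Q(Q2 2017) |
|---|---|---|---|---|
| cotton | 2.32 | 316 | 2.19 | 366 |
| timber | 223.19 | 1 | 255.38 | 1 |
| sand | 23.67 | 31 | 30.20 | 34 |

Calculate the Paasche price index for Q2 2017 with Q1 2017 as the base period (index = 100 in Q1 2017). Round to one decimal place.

111.0

Paasche price index uses current-period quantities as weights.
ΣP(Q2 2017)·Q(Q2 2017) = 2.19×366 + 255.38×1 + 30.20×34 = 801.54 + 255.38 + 1026.8 = 2083.72
ΣP(Q1 2017)·Q(Q2 2017) = 2.32×366 + 223.19×1 + 23.67×34 = 849.12 + 223.19 + 804.78 = 1877.09
Index = 2083.72 / 1877.09 × 100 = 111.0080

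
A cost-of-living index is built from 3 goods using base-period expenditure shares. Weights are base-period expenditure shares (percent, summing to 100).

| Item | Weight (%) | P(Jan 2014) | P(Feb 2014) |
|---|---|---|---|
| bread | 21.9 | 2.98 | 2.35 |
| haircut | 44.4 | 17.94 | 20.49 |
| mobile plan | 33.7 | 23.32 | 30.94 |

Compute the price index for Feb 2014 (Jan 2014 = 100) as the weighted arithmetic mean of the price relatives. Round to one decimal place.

bread: 21.9 × (2.35/2.98) = 21.9 × 0.788591 = 17.2701
haircut: 44.4 × (20.49/17.94) = 44.4 × 1.142140 = 50.7110
mobile plan: 33.7 × (30.94/23.32) = 33.7 × 1.326758 = 44.7117
Index = Σ wᵢ·(p₁ᵢ/p₀ᵢ) = 17.2701 + 50.7110 + 44.7117 = 112.6929

112.7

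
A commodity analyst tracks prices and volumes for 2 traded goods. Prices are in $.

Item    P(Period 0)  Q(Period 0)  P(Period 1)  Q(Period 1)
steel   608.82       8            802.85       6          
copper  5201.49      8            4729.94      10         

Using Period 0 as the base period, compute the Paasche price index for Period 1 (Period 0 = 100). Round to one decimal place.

93.6

Paasche price index uses current-period quantities as weights.
ΣP(Period 1)·Q(Period 1) = 802.85×6 + 4729.94×10 = 4817.1 + 47299.4 = 52116.5
ΣP(Period 0)·Q(Period 1) = 608.82×6 + 5201.49×10 = 3652.92 + 52014.9 = 55667.82
Index = 52116.5 / 55667.82 × 100 = 93.6205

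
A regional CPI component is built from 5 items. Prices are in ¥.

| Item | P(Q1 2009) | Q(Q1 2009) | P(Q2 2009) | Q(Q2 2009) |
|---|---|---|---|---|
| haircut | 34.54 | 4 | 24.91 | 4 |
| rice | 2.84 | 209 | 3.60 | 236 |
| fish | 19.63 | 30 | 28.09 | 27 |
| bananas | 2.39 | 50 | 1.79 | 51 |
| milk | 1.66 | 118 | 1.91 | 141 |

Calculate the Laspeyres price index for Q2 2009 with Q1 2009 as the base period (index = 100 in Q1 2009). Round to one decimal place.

Laspeyres price index uses base-period quantities as weights.
ΣP(Q2 2009)·Q(Q1 2009) = 24.91×4 + 3.60×209 + 28.09×30 + 1.79×50 + 1.91×118 = 99.64 + 752.4 + 842.7 + 89.5 + 225.38 = 2009.62
ΣP(Q1 2009)·Q(Q1 2009) = 34.54×4 + 2.84×209 + 19.63×30 + 2.39×50 + 1.66×118 = 138.16 + 593.56 + 588.9 + 119.5 + 195.88 = 1636
Index = 2009.62 / 1636 × 100 = 122.8374

122.8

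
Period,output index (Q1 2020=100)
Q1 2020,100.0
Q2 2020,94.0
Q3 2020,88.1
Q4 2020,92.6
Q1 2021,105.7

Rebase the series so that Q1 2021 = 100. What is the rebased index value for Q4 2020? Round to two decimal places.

87.61

Rebased(Q4 2020) = 92.6 / 105.7 × 100 = 87.6064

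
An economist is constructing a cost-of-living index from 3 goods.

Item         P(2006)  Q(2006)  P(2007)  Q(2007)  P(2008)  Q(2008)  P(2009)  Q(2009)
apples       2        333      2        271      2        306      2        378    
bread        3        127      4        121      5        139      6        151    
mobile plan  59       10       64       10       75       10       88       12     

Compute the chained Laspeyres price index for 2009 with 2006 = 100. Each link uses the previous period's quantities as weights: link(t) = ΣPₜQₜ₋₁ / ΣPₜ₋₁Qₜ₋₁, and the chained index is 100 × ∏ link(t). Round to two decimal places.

142.68

Link 2006→2007:
ΣP(2007)Q(2006) = 2×333 + 4×127 + 64×10 = 666 + 508 + 640 = 1814
ΣP(2006)Q(2006) = 2×333 + 3×127 + 59×10 = 666 + 381 + 590 = 1637
link = 1814/1637 = 1.108125
Link 2007→2008:
ΣP(2008)Q(2007) = 2×271 + 5×121 + 75×10 = 542 + 605 + 750 = 1897
ΣP(2007)Q(2007) = 2×271 + 4×121 + 64×10 = 542 + 484 + 640 = 1666
link = 1897/1666 = 1.138655
Link 2008→2009:
ΣP(2009)Q(2008) = 2×306 + 6×139 + 88×10 = 612 + 834 + 880 = 2326
ΣP(2008)Q(2008) = 2×306 + 5×139 + 75×10 = 612 + 695 + 750 = 2057
link = 2326/2057 = 1.130773
Chained index = 100 × 1.108125 × 1.138655 × 1.130773 = 142.6778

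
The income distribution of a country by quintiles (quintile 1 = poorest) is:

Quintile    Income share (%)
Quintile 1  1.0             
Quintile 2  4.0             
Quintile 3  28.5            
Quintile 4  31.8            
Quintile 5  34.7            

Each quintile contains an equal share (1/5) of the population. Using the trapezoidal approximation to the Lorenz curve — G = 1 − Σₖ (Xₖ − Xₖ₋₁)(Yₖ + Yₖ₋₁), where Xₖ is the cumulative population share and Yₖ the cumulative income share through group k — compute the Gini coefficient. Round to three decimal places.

0.381

Cumulative income shares Yₖ: 0.0100, 0.0500, 0.3350, 0.6530, 1.0000
Σ (Xₖ−Xₖ₋₁)(Yₖ+Yₖ₋₁) = (1/5)(0.0100+0.0000) + (1/5)(0.0500+0.0100) + (1/5)(0.3350+0.0500) + (1/5)(0.6530+0.3350) + (1/5)(1.0000+0.6530)
  = 0.0020 + 0.0120 + 0.0770 + 0.1976 + 0.3306 = 0.6192
G = 1 − 0.6192 = 0.3808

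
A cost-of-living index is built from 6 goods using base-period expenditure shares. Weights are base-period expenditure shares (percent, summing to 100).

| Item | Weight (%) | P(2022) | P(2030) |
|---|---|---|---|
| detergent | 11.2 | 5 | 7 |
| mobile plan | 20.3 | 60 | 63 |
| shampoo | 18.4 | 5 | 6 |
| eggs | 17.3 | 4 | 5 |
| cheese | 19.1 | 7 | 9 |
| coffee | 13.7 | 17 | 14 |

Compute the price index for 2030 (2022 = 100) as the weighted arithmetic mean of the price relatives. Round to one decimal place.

detergent: 11.2 × (7/5) = 11.2 × 1.400000 = 15.6800
mobile plan: 20.3 × (63/60) = 20.3 × 1.050000 = 21.3150
shampoo: 18.4 × (6/5) = 18.4 × 1.200000 = 22.0800
eggs: 17.3 × (5/4) = 17.3 × 1.250000 = 21.6250
cheese: 19.1 × (9/7) = 19.1 × 1.285714 = 24.5571
coffee: 13.7 × (14/17) = 13.7 × 0.823529 = 11.2824
Index = Σ wᵢ·(p₁ᵢ/p₀ᵢ) = 15.6800 + 21.3150 + 22.0800 + 21.6250 + 24.5571 + 11.2824 = 116.5395

116.5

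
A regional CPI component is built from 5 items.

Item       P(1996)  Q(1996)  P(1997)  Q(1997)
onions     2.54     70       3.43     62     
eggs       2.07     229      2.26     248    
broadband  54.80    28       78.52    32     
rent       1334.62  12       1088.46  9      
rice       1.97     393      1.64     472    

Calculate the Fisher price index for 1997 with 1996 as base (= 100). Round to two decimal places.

88.98

Laspeyres component (base-period weights):
ΣP(1997)Q(1996) = 3.43×70 + 2.26×229 + 78.52×28 + 1088.46×12 + 1.64×393 = 240.1 + 517.54 + 2198.56 + 13061.52 + 644.52 = 16662.24
ΣP(1996)Q(1996) = 2.54×70 + 2.07×229 + 54.80×28 + 1334.62×12 + 1.97×393 = 177.8 + 474.03 + 1534.4 + 16015.44 + 774.21 = 18975.88
L = 16662.24 / 18975.88 × 100 = 87.8075
Paasche component (current-period weights):
ΣP(1997)Q(1997) = 3.43×62 + 2.26×248 + 78.52×32 + 1088.46×9 + 1.64×472 = 212.66 + 560.48 + 2512.64 + 9796.14 + 774.08 = 13856
ΣP(1996)Q(1997) = 2.54×62 + 2.07×248 + 54.80×32 + 1334.62×9 + 1.97×472 = 157.48 + 513.36 + 1753.6 + 12011.58 + 929.84 = 15365.86
P = 13856 / 15365.86 × 100 = 90.1739
Fisher = √(L × P) = √(87.8075 × 90.1739) = 88.9828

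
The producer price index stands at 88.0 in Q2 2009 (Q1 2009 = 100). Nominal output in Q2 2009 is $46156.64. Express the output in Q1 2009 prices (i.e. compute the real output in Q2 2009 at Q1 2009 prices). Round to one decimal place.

52450.7

Real = Nominal ÷ (Index/100) = 46156.64 ÷ (88.0/100)
     = 46156.64 ÷ 0.880 = 52450.7273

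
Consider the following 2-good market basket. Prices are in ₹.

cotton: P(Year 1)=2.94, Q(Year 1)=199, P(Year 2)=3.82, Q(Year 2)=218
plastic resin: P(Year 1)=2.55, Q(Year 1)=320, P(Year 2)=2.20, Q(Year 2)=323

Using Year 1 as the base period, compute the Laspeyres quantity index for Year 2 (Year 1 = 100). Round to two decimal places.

Laspeyres quantity index uses base-period prices as weights.
ΣP(Year 1)·Q(Year 2) = 2.94×218 + 2.55×323 = 640.92 + 823.65 = 1464.57
ΣP(Year 1)·Q(Year 1) = 2.94×199 + 2.55×320 = 585.06 + 816 = 1401.06
Index = 1464.57 / 1401.06 × 100 = 104.5330

104.53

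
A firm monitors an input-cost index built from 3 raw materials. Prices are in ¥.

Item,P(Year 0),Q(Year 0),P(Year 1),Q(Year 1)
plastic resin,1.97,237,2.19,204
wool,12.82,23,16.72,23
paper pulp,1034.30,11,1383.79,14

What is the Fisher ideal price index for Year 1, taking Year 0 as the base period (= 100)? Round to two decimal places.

Laspeyres component (base-period weights):
ΣP(Year 1)Q(Year 0) = 2.19×237 + 16.72×23 + 1383.79×11 = 519.03 + 384.56 + 15221.69 = 16125.28
ΣP(Year 0)Q(Year 0) = 1.97×237 + 12.82×23 + 1034.30×11 = 466.89 + 294.86 + 11377.3 = 12139.05
L = 16125.28 / 12139.05 × 100 = 132.8381
Paasche component (current-period weights):
ΣP(Year 1)Q(Year 1) = 2.19×204 + 16.72×23 + 1383.79×14 = 446.76 + 384.56 + 19373.06 = 20204.38
ΣP(Year 0)Q(Year 1) = 1.97×204 + 12.82×23 + 1034.30×14 = 401.88 + 294.86 + 14480.2 = 15176.94
P = 20204.38 / 15176.94 × 100 = 133.1255
Fisher = √(L × P) = √(132.8381 × 133.1255) = 132.9817

132.98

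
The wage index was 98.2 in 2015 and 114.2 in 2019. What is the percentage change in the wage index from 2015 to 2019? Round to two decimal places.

Change = (114.2 − 98.2) / 98.2 × 100
       = 16.0 / 98.2 × 100 = 16.2933%

16.29%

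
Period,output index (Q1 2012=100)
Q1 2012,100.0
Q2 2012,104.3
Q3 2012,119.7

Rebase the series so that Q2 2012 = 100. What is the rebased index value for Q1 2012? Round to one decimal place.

95.9

Rebased(Q1 2012) = 100.0 / 104.3 × 100 = 95.8773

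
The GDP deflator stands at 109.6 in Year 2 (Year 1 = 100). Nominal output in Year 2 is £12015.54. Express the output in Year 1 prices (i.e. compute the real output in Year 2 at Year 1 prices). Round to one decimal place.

10963.1

Real = Nominal ÷ (Index/100) = 12015.54 ÷ (109.6/100)
     = 12015.54 ÷ 1.096 = 10963.0839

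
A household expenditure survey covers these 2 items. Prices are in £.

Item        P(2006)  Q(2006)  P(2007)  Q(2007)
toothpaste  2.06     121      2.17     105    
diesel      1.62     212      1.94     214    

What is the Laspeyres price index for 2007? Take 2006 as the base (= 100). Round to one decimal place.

Laspeyres price index uses base-period quantities as weights.
ΣP(2007)·Q(2006) = 2.17×121 + 1.94×212 = 262.57 + 411.28 = 673.85
ΣP(2006)·Q(2006) = 2.06×121 + 1.62×212 = 249.26 + 343.44 = 592.7
Index = 673.85 / 592.7 × 100 = 113.6916

113.7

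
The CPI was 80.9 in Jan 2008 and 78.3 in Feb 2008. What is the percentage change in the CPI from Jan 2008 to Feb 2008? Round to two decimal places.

-3.21%

Change = (78.3 − 80.9) / 80.9 × 100
       = -2.6 / 80.9 × 100 = -3.2138%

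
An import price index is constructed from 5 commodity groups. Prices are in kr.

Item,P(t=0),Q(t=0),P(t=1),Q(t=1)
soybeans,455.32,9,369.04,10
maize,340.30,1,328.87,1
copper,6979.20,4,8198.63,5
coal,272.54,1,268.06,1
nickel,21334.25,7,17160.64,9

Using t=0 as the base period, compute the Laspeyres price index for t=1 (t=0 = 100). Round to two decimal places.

Laspeyres price index uses base-period quantities as weights.
ΣP(t=1)·Q(t=0) = 369.04×9 + 328.87×1 + 8198.63×4 + 268.06×1 + 17160.64×7 = 3321.36 + 328.87 + 32794.52 + 268.06 + 120124.48 = 156837.29
ΣP(t=0)·Q(t=0) = 455.32×9 + 340.30×1 + 6979.20×4 + 272.54×1 + 21334.25×7 = 4097.88 + 340.3 + 27916.8 + 272.54 + 149339.75 = 181967.27
Index = 156837.29 / 181967.27 × 100 = 86.1898

86.19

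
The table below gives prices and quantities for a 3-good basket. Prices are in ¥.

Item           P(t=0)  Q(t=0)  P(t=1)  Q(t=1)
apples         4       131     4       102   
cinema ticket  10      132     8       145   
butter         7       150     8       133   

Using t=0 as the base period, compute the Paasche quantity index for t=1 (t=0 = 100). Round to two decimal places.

94.68

Paasche quantity index uses current-period prices as weights.
ΣP(t=1)·Q(t=1) = 4×102 + 8×145 + 8×133 = 408 + 1160 + 1064 = 2632
ΣP(t=1)·Q(t=0) = 4×131 + 8×132 + 8×150 = 524 + 1056 + 1200 = 2780
Index = 2632 / 2780 × 100 = 94.6763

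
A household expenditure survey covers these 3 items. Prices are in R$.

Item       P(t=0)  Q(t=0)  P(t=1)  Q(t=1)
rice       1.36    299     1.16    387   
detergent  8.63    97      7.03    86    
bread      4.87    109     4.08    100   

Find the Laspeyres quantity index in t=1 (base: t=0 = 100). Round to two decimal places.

98.92

Laspeyres quantity index uses base-period prices as weights.
ΣP(t=0)·Q(t=1) = 1.36×387 + 8.63×86 + 4.87×100 = 526.32 + 742.18 + 487 = 1755.5
ΣP(t=0)·Q(t=0) = 1.36×299 + 8.63×97 + 4.87×109 = 406.64 + 837.11 + 530.83 = 1774.58
Index = 1755.5 / 1774.58 × 100 = 98.9248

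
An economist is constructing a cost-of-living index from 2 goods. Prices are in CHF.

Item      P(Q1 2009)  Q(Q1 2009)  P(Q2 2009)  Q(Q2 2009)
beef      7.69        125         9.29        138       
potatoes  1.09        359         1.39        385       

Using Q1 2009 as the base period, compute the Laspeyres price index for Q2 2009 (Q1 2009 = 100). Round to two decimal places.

Laspeyres price index uses base-period quantities as weights.
ΣP(Q2 2009)·Q(Q1 2009) = 9.29×125 + 1.39×359 = 1161.25 + 499.01 = 1660.26
ΣP(Q1 2009)·Q(Q1 2009) = 7.69×125 + 1.09×359 = 961.25 + 391.31 = 1352.56
Index = 1660.26 / 1352.56 × 100 = 122.7495

122.75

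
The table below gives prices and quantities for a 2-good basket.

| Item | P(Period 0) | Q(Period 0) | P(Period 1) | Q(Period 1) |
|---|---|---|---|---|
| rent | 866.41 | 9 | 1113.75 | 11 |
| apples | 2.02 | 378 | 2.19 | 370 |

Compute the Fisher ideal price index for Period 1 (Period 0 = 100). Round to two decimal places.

Laspeyres component (base-period weights):
ΣP(Period 1)Q(Period 0) = 1113.75×9 + 2.19×378 = 10023.75 + 827.82 = 10851.57
ΣP(Period 0)Q(Period 0) = 866.41×9 + 2.02×378 = 7797.69 + 763.56 = 8561.25
L = 10851.57 / 8561.25 × 100 = 126.7522
Paasche component (current-period weights):
ΣP(Period 1)Q(Period 1) = 1113.75×11 + 2.19×370 = 12251.25 + 810.3 = 13061.55
ΣP(Period 0)Q(Period 1) = 866.41×11 + 2.02×370 = 9530.51 + 747.4 = 10277.91
P = 13061.55 / 10277.91 × 100 = 127.0837
Fisher = √(L × P) = √(126.7522 × 127.0837) = 126.9178

126.92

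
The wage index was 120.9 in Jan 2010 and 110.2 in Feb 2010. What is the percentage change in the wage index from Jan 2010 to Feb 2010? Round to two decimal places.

-8.85%

Change = (110.2 − 120.9) / 120.9 × 100
       = -10.7 / 120.9 × 100 = -8.8503%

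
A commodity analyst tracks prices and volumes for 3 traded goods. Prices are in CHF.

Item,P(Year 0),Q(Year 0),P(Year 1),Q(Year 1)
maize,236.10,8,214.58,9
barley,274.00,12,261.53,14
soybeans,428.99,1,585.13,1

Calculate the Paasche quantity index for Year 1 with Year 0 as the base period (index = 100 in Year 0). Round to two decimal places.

113.56

Paasche quantity index uses current-period prices as weights.
ΣP(Year 1)·Q(Year 1) = 214.58×9 + 261.53×14 + 585.13×1 = 1931.22 + 3661.42 + 585.13 = 6177.77
ΣP(Year 1)·Q(Year 0) = 214.58×8 + 261.53×12 + 585.13×1 = 1716.64 + 3138.36 + 585.13 = 5440.13
Index = 6177.77 / 5440.13 × 100 = 113.5592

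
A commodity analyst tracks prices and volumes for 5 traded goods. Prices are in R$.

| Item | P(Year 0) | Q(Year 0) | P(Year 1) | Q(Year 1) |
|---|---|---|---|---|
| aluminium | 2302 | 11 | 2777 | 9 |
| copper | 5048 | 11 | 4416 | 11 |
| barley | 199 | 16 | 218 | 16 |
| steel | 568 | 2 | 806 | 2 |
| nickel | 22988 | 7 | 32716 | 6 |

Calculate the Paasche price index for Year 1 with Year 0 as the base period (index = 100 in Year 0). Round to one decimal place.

Paasche price index uses current-period quantities as weights.
ΣP(Year 1)·Q(Year 1) = 2777×9 + 4416×11 + 218×16 + 806×2 + 32716×6 = 24993 + 48576 + 3488 + 1612 + 196296 = 274965
ΣP(Year 0)·Q(Year 1) = 2302×9 + 5048×11 + 199×16 + 568×2 + 22988×6 = 20718 + 55528 + 3184 + 1136 + 137928 = 218494
Index = 274965 / 218494 × 100 = 125.8456

125.8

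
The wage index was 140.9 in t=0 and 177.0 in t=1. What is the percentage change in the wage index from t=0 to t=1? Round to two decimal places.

Change = (177.0 − 140.9) / 140.9 × 100
       = 36.1 / 140.9 × 100 = 25.6210%

25.62%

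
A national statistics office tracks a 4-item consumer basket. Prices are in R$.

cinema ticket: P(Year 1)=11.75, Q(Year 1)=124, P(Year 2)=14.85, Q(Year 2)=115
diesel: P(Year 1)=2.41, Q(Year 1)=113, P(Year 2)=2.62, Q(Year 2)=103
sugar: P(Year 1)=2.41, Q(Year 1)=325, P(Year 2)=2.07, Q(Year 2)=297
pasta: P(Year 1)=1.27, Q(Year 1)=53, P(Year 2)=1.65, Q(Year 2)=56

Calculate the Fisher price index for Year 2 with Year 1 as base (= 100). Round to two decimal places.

Laspeyres component (base-period weights):
ΣP(Year 2)Q(Year 1) = 14.85×124 + 2.62×113 + 2.07×325 + 1.65×53 = 1841.4 + 296.06 + 672.75 + 87.45 = 2897.66
ΣP(Year 1)Q(Year 1) = 11.75×124 + 2.41×113 + 2.41×325 + 1.27×53 = 1457 + 272.33 + 783.25 + 67.31 = 2579.89
L = 2897.66 / 2579.89 × 100 = 112.3172
Paasche component (current-period weights):
ΣP(Year 2)Q(Year 2) = 14.85×115 + 2.62×103 + 2.07×297 + 1.65×56 = 1707.75 + 269.86 + 614.79 + 92.4 = 2684.8
ΣP(Year 1)Q(Year 2) = 11.75×115 + 2.41×103 + 2.41×297 + 1.27×56 = 1351.25 + 248.23 + 715.77 + 71.12 = 2386.37
P = 2684.8 / 2386.37 × 100 = 112.5056
Fisher = √(L × P) = √(112.3172 × 112.5056) = 112.4114

112.41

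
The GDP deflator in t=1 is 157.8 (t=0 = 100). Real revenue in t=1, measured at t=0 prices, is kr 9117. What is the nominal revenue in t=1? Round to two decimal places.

Nominal = Real × (Index/100) = 9117 × (157.8/100)
        = 9117 × 1.578 = 14386.6260

14386.63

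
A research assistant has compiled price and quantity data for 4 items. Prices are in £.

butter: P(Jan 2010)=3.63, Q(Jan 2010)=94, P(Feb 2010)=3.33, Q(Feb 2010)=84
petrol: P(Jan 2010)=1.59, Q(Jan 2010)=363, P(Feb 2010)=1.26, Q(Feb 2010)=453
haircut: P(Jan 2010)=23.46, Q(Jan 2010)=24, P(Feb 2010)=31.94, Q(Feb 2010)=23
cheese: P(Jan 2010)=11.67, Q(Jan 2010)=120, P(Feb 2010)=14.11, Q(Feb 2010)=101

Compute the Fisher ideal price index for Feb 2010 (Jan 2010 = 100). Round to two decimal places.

Laspeyres component (base-period weights):
ΣP(Feb 2010)Q(Jan 2010) = 3.33×94 + 1.26×363 + 31.94×24 + 14.11×120 = 313.02 + 457.38 + 766.56 + 1693.2 = 3230.16
ΣP(Jan 2010)Q(Jan 2010) = 3.63×94 + 1.59×363 + 23.46×24 + 11.67×120 = 341.22 + 577.17 + 563.04 + 1400.4 = 2881.83
L = 3230.16 / 2881.83 × 100 = 112.0871
Paasche component (current-period weights):
ΣP(Feb 2010)Q(Feb 2010) = 3.33×84 + 1.26×453 + 31.94×23 + 14.11×101 = 279.72 + 570.78 + 734.62 + 1425.11 = 3010.23
ΣP(Jan 2010)Q(Feb 2010) = 3.63×84 + 1.59×453 + 23.46×23 + 11.67×101 = 304.92 + 720.27 + 539.58 + 1178.67 = 2743.44
P = 3010.23 / 2743.44 × 100 = 109.7247
Fisher = √(L × P) = √(112.0871 × 109.7247) = 110.8996

110.90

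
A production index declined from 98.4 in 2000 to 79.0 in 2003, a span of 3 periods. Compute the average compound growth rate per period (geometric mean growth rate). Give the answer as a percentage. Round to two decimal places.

Growth factor = (79.0/98.4)^(1/3) = (0.802846)^(1/3) = 0.929417
Growth rate = 0.929417 − 1 = -0.070583 = -7.0583%

-7.06%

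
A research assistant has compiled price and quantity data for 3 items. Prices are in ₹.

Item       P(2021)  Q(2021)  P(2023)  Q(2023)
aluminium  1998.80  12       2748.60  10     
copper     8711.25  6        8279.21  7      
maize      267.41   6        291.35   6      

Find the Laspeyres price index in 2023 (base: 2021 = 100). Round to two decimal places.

108.41

Laspeyres price index uses base-period quantities as weights.
ΣP(2023)·Q(2021) = 2748.60×12 + 8279.21×6 + 291.35×6 = 32983.2 + 49675.26 + 1748.1 = 84406.56
ΣP(2021)·Q(2021) = 1998.80×12 + 8711.25×6 + 267.41×6 = 23985.6 + 52267.5 + 1604.46 = 77857.56
Index = 84406.56 / 77857.56 × 100 = 108.4115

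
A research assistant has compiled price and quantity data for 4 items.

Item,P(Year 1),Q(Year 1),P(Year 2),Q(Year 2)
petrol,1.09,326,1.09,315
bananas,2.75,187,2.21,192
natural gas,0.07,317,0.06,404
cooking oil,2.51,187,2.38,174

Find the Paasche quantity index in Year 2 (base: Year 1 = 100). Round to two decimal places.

97.84

Paasche quantity index uses current-period prices as weights.
ΣP(Year 2)·Q(Year 2) = 1.09×315 + 2.21×192 + 0.06×404 + 2.38×174 = 343.35 + 424.32 + 24.24 + 414.12 = 1206.03
ΣP(Year 2)·Q(Year 1) = 1.09×326 + 2.21×187 + 0.06×317 + 2.38×187 = 355.34 + 413.27 + 19.02 + 445.06 = 1232.69
Index = 1206.03 / 1232.69 × 100 = 97.8373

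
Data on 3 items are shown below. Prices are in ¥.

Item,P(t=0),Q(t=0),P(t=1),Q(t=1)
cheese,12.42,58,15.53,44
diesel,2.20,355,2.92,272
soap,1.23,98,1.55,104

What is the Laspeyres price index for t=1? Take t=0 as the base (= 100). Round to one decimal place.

128.8

Laspeyres price index uses base-period quantities as weights.
ΣP(t=1)·Q(t=0) = 15.53×58 + 2.92×355 + 1.55×98 = 900.74 + 1036.6 + 151.9 = 2089.24
ΣP(t=0)·Q(t=0) = 12.42×58 + 2.20×355 + 1.23×98 = 720.36 + 781 + 120.54 = 1621.9
Index = 2089.24 / 1621.9 × 100 = 128.8144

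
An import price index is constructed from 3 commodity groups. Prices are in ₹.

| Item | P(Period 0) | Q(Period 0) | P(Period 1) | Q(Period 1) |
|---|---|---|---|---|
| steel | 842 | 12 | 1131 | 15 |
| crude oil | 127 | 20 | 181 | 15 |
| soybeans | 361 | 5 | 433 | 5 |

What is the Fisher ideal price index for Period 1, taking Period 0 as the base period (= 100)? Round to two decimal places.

133.83

Laspeyres component (base-period weights):
ΣP(Period 1)Q(Period 0) = 1131×12 + 181×20 + 433×5 = 13572 + 3620 + 2165 = 19357
ΣP(Period 0)Q(Period 0) = 842×12 + 127×20 + 361×5 = 10104 + 2540 + 1805 = 14449
L = 19357 / 14449 × 100 = 133.9677
Paasche component (current-period weights):
ΣP(Period 1)Q(Period 1) = 1131×15 + 181×15 + 433×5 = 16965 + 2715 + 2165 = 21845
ΣP(Period 0)Q(Period 1) = 842×15 + 127×15 + 361×5 = 12630 + 1905 + 1805 = 16340
P = 21845 / 16340 × 100 = 133.6903
Fisher = √(L × P) = √(133.9677 × 133.6903) = 133.8290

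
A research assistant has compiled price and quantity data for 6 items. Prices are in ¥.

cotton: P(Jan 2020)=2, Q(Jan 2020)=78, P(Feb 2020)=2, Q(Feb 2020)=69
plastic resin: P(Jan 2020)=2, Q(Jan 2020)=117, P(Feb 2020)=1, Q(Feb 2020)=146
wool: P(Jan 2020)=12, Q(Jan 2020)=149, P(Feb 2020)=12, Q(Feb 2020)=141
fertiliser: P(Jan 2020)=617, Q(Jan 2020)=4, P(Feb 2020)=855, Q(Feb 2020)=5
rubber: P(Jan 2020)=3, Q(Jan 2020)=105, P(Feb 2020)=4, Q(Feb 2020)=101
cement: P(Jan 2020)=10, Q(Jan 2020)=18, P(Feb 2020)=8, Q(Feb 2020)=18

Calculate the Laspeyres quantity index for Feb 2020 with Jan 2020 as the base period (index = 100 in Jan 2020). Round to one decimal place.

110.7

Laspeyres quantity index uses base-period prices as weights.
ΣP(Jan 2020)·Q(Feb 2020) = 2×69 + 2×146 + 12×141 + 617×5 + 3×101 + 10×18 = 138 + 292 + 1692 + 3085 + 303 + 180 = 5690
ΣP(Jan 2020)·Q(Jan 2020) = 2×78 + 2×117 + 12×149 + 617×4 + 3×105 + 10×18 = 156 + 234 + 1788 + 2468 + 315 + 180 = 5141
Index = 5690 / 5141 × 100 = 110.6789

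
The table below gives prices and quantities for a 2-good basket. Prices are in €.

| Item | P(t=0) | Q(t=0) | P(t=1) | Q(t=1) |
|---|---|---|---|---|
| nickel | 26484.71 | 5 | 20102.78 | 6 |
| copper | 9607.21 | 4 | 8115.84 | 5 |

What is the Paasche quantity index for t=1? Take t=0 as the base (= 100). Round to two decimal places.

121.22

Paasche quantity index uses current-period prices as weights.
ΣP(t=1)·Q(t=1) = 20102.78×6 + 8115.84×5 = 120616.68 + 40579.2 = 161195.88
ΣP(t=1)·Q(t=0) = 20102.78×5 + 8115.84×4 = 100513.9 + 32463.36 = 132977.26
Index = 161195.88 / 132977.26 × 100 = 121.2206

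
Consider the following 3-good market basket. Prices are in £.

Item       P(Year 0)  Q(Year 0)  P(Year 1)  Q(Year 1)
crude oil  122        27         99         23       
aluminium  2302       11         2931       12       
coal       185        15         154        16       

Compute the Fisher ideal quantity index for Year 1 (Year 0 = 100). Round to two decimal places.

Laspeyres component (base-period weights):
ΣP(Year 0)Q(Year 1) = 122×23 + 2302×12 + 185×16 = 2806 + 27624 + 2960 = 33390
ΣP(Year 0)Q(Year 0) = 122×27 + 2302×11 + 185×15 = 3294 + 25322 + 2775 = 31391
L = 33390 / 31391 × 100 = 106.3681
Paasche component (current-period weights):
ΣP(Year 1)Q(Year 1) = 99×23 + 2931×12 + 154×16 = 2277 + 35172 + 2464 = 39913
ΣP(Year 1)Q(Year 0) = 99×27 + 2931×11 + 154×15 = 2673 + 32241 + 2310 = 37224
P = 39913 / 37224 × 100 = 107.2238
Fisher = √(L × P) = √(106.3681 × 107.2238) = 106.7951

106.80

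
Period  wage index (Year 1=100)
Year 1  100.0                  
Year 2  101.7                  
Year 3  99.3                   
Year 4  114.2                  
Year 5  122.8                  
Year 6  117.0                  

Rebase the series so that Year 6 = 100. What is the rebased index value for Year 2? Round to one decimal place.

86.9

Rebased(Year 2) = 101.7 / 117.0 × 100 = 86.9231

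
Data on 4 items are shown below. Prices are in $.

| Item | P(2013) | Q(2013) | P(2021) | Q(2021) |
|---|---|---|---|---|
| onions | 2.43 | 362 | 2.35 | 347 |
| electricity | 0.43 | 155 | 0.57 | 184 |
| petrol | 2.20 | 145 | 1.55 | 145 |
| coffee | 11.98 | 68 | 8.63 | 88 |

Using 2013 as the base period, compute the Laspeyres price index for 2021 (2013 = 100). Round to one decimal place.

84.2

Laspeyres price index uses base-period quantities as weights.
ΣP(2021)·Q(2013) = 2.35×362 + 0.57×155 + 1.55×145 + 8.63×68 = 850.7 + 88.35 + 224.75 + 586.84 = 1750.64
ΣP(2013)·Q(2013) = 2.43×362 + 0.43×155 + 2.20×145 + 11.98×68 = 879.66 + 66.65 + 319 + 814.64 = 2079.95
Index = 1750.64 / 2079.95 × 100 = 84.1674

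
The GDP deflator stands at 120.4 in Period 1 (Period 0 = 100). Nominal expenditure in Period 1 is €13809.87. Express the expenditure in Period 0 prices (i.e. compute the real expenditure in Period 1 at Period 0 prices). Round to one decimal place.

Real = Nominal ÷ (Index/100) = 13809.87 ÷ (120.4/100)
     = 13809.87 ÷ 1.204 = 11469.9917

11470.0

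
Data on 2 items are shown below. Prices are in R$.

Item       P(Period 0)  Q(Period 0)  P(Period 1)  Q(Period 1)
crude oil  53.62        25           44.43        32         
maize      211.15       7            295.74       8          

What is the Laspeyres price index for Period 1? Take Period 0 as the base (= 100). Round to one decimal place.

Laspeyres price index uses base-period quantities as weights.
ΣP(Period 1)·Q(Period 0) = 44.43×25 + 295.74×7 = 1110.75 + 2070.18 = 3180.93
ΣP(Period 0)·Q(Period 0) = 53.62×25 + 211.15×7 = 1340.5 + 1478.05 = 2818.55
Index = 3180.93 / 2818.55 × 100 = 112.8570

112.9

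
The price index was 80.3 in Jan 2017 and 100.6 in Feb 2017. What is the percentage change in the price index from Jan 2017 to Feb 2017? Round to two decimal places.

Change = (100.6 − 80.3) / 80.3 × 100
       = 20.3 / 80.3 × 100 = 25.2802%

25.28%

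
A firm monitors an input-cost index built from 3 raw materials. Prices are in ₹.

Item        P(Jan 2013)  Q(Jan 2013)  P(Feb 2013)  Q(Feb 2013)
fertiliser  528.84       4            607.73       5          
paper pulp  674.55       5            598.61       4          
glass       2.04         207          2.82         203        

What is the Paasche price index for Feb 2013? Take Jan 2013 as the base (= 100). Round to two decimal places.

104.33

Paasche price index uses current-period quantities as weights.
ΣP(Feb 2013)·Q(Feb 2013) = 607.73×5 + 598.61×4 + 2.82×203 = 3038.65 + 2394.44 + 572.46 = 6005.55
ΣP(Jan 2013)·Q(Feb 2013) = 528.84×5 + 674.55×4 + 2.04×203 = 2644.2 + 2698.2 + 414.12 = 5756.52
Index = 6005.55 / 5756.52 × 100 = 104.3261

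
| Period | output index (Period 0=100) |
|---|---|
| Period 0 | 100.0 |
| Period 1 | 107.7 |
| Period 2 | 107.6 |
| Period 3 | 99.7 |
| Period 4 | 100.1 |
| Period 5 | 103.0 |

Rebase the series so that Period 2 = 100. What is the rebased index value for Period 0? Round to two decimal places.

92.94

Rebased(Period 0) = 100.0 / 107.6 × 100 = 92.9368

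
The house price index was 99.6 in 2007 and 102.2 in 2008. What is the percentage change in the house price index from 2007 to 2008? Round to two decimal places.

Change = (102.2 − 99.6) / 99.6 × 100
       = 2.6 / 99.6 × 100 = 2.6104%

2.61%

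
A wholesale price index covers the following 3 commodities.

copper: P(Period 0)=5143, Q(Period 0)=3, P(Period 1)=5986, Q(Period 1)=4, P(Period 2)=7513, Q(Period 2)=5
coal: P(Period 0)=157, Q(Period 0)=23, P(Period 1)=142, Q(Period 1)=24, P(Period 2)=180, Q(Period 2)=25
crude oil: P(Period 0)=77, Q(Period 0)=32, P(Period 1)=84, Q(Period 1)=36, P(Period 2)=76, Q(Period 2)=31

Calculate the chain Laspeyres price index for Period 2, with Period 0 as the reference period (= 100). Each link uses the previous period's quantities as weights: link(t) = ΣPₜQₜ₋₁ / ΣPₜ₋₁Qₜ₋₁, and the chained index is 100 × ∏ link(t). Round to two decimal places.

Link Period 0→Period 1:
ΣP(Period 1)Q(Period 0) = 5986×3 + 142×23 + 84×32 = 17958 + 3266 + 2688 = 23912
ΣP(Period 0)Q(Period 0) = 5143×3 + 157×23 + 77×32 = 15429 + 3611 + 2464 = 21504
link = 23912/21504 = 1.111979
Link Period 1→Period 2:
ΣP(Period 2)Q(Period 1) = 7513×4 + 180×24 + 76×36 = 30052 + 4320 + 2736 = 37108
ΣP(Period 1)Q(Period 1) = 5986×4 + 142×24 + 84×36 = 23944 + 3408 + 3024 = 30376
link = 37108/30376 = 1.221622
Chained index = 100 × 1.111979 × 1.221622 = 135.8419

135.84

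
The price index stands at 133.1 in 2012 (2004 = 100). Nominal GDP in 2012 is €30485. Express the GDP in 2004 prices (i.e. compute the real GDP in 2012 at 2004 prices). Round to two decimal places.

Real = Nominal ÷ (Index/100) = 30485 ÷ (133.1/100)
     = 30485 ÷ 1.331 = 22903.8317

22903.83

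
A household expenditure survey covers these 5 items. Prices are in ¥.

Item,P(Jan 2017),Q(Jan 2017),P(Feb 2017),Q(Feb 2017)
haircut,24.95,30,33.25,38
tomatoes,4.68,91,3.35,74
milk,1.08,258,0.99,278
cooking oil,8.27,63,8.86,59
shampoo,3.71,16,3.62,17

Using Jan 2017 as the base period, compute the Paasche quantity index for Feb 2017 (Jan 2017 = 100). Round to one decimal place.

109.1

Paasche quantity index uses current-period prices as weights.
ΣP(Feb 2017)·Q(Feb 2017) = 33.25×38 + 3.35×74 + 0.99×278 + 8.86×59 + 3.62×17 = 1263.5 + 247.9 + 275.22 + 522.74 + 61.54 = 2370.9
ΣP(Feb 2017)·Q(Jan 2017) = 33.25×30 + 3.35×91 + 0.99×258 + 8.86×63 + 3.62×16 = 997.5 + 304.85 + 255.42 + 558.18 + 57.92 = 2173.87
Index = 2370.9 / 2173.87 × 100 = 109.0636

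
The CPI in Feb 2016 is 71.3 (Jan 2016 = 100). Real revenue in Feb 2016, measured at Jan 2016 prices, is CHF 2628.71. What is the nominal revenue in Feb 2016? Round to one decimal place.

Nominal = Real × (Index/100) = 2628.71 × (71.3/100)
        = 2628.71 × 0.713 = 1874.2702

1874.3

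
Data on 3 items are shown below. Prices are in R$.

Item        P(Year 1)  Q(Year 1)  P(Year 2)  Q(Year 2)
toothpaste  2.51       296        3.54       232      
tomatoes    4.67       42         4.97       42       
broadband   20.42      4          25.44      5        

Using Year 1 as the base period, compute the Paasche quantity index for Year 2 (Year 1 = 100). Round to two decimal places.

Paasche quantity index uses current-period prices as weights.
ΣP(Year 2)·Q(Year 2) = 3.54×232 + 4.97×42 + 25.44×5 = 821.28 + 208.74 + 127.2 = 1157.22
ΣP(Year 2)·Q(Year 1) = 3.54×296 + 4.97×42 + 25.44×4 = 1047.84 + 208.74 + 101.76 = 1358.34
Index = 1157.22 / 1358.34 × 100 = 85.1937

85.19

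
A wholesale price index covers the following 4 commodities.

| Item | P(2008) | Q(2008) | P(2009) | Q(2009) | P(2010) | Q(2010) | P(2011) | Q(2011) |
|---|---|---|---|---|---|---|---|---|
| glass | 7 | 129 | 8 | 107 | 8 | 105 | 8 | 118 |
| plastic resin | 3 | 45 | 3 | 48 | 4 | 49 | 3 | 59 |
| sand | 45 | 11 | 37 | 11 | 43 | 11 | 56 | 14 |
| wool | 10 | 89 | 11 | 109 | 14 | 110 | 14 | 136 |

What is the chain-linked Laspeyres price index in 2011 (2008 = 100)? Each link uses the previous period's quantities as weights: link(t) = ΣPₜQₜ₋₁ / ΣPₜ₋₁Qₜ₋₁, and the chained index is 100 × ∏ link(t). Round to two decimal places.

126.99

Link 2008→2009:
ΣP(2009)Q(2008) = 8×129 + 3×45 + 37×11 + 11×89 = 1032 + 135 + 407 + 979 = 2553
ΣP(2008)Q(2008) = 7×129 + 3×45 + 45×11 + 10×89 = 903 + 135 + 495 + 890 = 2423
link = 2553/2423 = 1.053652
Link 2009→2010:
ΣP(2010)Q(2009) = 8×107 + 4×48 + 43×11 + 14×109 = 856 + 192 + 473 + 1526 = 3047
ΣP(2009)Q(2009) = 8×107 + 3×48 + 37×11 + 11×109 = 856 + 144 + 407 + 1199 = 2606
link = 3047/2606 = 1.169225
Link 2010→2011:
ΣP(2011)Q(2010) = 8×105 + 3×49 + 56×11 + 14×110 = 840 + 147 + 616 + 1540 = 3143
ΣP(2010)Q(2010) = 8×105 + 4×49 + 43×11 + 14×110 = 840 + 196 + 473 + 1540 = 3049
link = 3143/3049 = 1.030830
Chained index = 100 × 1.053652 × 1.169225 × 1.030830 = 126.9938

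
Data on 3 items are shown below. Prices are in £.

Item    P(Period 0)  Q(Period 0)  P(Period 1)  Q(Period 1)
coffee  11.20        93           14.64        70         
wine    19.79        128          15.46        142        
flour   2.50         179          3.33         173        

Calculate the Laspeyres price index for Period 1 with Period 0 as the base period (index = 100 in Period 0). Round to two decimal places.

Laspeyres price index uses base-period quantities as weights.
ΣP(Period 1)·Q(Period 0) = 14.64×93 + 15.46×128 + 3.33×179 = 1361.52 + 1978.88 + 596.07 = 3936.47
ΣP(Period 0)·Q(Period 0) = 11.20×93 + 19.79×128 + 2.50×179 = 1041.6 + 2533.12 + 447.5 = 4022.22
Index = 3936.47 / 4022.22 × 100 = 97.8681

97.87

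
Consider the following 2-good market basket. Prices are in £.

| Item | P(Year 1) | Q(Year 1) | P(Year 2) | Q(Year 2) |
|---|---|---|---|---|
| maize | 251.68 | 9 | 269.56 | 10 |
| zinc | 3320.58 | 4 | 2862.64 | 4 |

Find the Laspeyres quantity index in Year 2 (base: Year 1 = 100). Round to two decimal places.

Laspeyres quantity index uses base-period prices as weights.
ΣP(Year 1)·Q(Year 2) = 251.68×10 + 3320.58×4 = 2516.8 + 13282.32 = 15799.12
ΣP(Year 1)·Q(Year 1) = 251.68×9 + 3320.58×4 = 2265.12 + 13282.32 = 15547.44
Index = 15799.12 / 15547.44 × 100 = 101.6188

101.62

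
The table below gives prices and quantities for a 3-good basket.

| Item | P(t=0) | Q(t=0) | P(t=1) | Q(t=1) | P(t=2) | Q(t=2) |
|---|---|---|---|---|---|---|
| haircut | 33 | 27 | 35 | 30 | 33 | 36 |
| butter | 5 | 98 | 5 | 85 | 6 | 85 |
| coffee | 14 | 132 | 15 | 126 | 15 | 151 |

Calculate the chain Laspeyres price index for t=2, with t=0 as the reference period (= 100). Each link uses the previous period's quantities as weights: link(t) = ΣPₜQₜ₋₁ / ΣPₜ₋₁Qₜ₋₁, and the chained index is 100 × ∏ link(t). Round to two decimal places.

106.55

Link t=0→t=1:
ΣP(t=1)Q(t=0) = 35×27 + 5×98 + 15×132 = 945 + 490 + 1980 = 3415
ΣP(t=0)Q(t=0) = 33×27 + 5×98 + 14×132 = 891 + 490 + 1848 = 3229
link = 3415/3229 = 1.057603
Link t=1→t=2:
ΣP(t=2)Q(t=1) = 33×30 + 6×85 + 15×126 = 990 + 510 + 1890 = 3390
ΣP(t=1)Q(t=1) = 35×30 + 5×85 + 15×126 = 1050 + 425 + 1890 = 3365
link = 3390/3365 = 1.007429
Chained index = 100 × 1.057603 × 1.007429 = 106.5460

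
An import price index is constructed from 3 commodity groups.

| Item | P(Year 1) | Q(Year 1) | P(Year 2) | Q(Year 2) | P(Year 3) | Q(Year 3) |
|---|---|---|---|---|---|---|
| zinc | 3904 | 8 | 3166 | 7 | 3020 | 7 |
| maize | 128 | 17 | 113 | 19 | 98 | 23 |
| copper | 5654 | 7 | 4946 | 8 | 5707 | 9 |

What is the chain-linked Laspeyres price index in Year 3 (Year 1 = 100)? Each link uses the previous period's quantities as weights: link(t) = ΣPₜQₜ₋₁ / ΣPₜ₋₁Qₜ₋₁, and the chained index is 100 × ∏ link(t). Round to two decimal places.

Link Year 1→Year 2:
ΣP(Year 2)Q(Year 1) = 3166×8 + 113×17 + 4946×7 = 25328 + 1921 + 34622 = 61871
ΣP(Year 1)Q(Year 1) = 3904×8 + 128×17 + 5654×7 = 31232 + 2176 + 39578 = 72986
link = 61871/72986 = 0.847711
Link Year 2→Year 3:
ΣP(Year 3)Q(Year 2) = 3020×7 + 98×19 + 5707×8 = 21140 + 1862 + 45656 = 68658
ΣP(Year 2)Q(Year 2) = 3166×7 + 113×19 + 4946×8 = 22162 + 2147 + 39568 = 63877
link = 68658/63877 = 1.074847
Chained index = 100 × 0.847711 × 1.074847 = 91.1159

91.12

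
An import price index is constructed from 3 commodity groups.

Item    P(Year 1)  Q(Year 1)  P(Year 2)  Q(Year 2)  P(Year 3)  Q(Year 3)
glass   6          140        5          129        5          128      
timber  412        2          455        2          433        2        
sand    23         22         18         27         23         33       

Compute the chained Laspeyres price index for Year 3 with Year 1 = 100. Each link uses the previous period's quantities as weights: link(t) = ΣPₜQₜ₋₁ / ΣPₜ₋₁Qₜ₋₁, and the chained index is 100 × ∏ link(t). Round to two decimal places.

Link Year 1→Year 2:
ΣP(Year 2)Q(Year 1) = 5×140 + 455×2 + 18×22 = 700 + 910 + 396 = 2006
ΣP(Year 1)Q(Year 1) = 6×140 + 412×2 + 23×22 = 840 + 824 + 506 = 2170
link = 2006/2170 = 0.924424
Link Year 2→Year 3:
ΣP(Year 3)Q(Year 2) = 5×129 + 433×2 + 23×27 = 645 + 866 + 621 = 2132
ΣP(Year 2)Q(Year 2) = 5×129 + 455×2 + 18×27 = 645 + 910 + 486 = 2041
link = 2132/2041 = 1.044586
Chained index = 100 × 0.924424 × 1.044586 = 96.5640

96.56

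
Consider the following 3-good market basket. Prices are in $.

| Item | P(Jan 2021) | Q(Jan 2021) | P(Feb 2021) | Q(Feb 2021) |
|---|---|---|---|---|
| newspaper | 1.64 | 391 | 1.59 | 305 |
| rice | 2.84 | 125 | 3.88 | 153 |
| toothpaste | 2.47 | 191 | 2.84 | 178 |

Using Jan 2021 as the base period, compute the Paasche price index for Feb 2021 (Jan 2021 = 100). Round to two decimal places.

Paasche price index uses current-period quantities as weights.
ΣP(Feb 2021)·Q(Feb 2021) = 1.59×305 + 3.88×153 + 2.84×178 = 484.95 + 593.64 + 505.52 = 1584.11
ΣP(Jan 2021)·Q(Feb 2021) = 1.64×305 + 2.84×153 + 2.47×178 = 500.2 + 434.52 + 439.66 = 1374.38
Index = 1584.11 / 1374.38 × 100 = 115.2600

115.26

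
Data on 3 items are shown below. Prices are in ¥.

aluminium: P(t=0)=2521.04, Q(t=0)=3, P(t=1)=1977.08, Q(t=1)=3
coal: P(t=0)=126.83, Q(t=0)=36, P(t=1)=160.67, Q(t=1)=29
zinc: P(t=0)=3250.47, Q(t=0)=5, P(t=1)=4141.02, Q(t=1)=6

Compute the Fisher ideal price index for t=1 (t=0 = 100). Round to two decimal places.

114.75

Laspeyres component (base-period weights):
ΣP(t=1)Q(t=0) = 1977.08×3 + 160.67×36 + 4141.02×5 = 5931.24 + 5784.12 + 20705.1 = 32420.46
ΣP(t=0)Q(t=0) = 2521.04×3 + 126.83×36 + 3250.47×5 = 7563.12 + 4565.88 + 16252.35 = 28381.35
L = 32420.46 / 28381.35 × 100 = 114.2316
Paasche component (current-period weights):
ΣP(t=1)Q(t=1) = 1977.08×3 + 160.67×29 + 4141.02×6 = 5931.24 + 4659.43 + 24846.12 = 35436.79
ΣP(t=0)Q(t=1) = 2521.04×3 + 126.83×29 + 3250.47×6 = 7563.12 + 3678.07 + 19502.82 = 30744.01
P = 35436.79 / 30744.01 × 100 = 115.2640
Fisher = √(L × P) = √(114.2316 × 115.2640) = 114.7466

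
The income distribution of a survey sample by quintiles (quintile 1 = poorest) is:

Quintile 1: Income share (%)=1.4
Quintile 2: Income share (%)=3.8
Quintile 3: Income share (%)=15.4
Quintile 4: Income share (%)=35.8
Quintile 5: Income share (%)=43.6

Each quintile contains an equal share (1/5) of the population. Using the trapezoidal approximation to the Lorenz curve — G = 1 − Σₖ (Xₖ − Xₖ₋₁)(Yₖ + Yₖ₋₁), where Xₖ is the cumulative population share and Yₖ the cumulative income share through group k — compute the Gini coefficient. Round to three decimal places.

0.466

Cumulative income shares Yₖ: 0.0140, 0.0520, 0.2060, 0.5640, 1.0000
Σ (Xₖ−Xₖ₋₁)(Yₖ+Yₖ₋₁) = (1/5)(0.0140+0.0000) + (1/5)(0.0520+0.0140) + (1/5)(0.2060+0.0520) + (1/5)(0.5640+0.2060) + (1/5)(1.0000+0.5640)
  = 0.0028 + 0.0132 + 0.0516 + 0.1540 + 0.3128 = 0.5344
G = 1 − 0.5344 = 0.4656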